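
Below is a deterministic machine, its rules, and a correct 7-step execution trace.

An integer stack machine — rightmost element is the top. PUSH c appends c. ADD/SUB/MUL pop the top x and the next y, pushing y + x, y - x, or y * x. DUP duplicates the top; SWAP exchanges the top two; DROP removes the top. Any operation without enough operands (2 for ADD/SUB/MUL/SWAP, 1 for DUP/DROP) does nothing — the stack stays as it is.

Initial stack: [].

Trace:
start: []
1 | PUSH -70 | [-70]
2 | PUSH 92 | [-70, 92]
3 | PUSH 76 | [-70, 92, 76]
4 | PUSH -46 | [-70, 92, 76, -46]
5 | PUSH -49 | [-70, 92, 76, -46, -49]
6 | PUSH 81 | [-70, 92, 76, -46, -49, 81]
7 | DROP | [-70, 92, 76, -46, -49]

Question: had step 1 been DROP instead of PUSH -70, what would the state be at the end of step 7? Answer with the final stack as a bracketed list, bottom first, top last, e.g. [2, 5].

(re-executing from step 1 with the substitution; state before step 1: [])
1 | DROP | []
2 | PUSH 92 | [92]
3 | PUSH 76 | [92, 76]
4 | PUSH -46 | [92, 76, -46]
5 | PUSH -49 | [92, 76, -46, -49]
6 | PUSH 81 | [92, 76, -46, -49, 81]
7 | DROP | [92, 76, -46, -49]

[92, 76, -46, -49]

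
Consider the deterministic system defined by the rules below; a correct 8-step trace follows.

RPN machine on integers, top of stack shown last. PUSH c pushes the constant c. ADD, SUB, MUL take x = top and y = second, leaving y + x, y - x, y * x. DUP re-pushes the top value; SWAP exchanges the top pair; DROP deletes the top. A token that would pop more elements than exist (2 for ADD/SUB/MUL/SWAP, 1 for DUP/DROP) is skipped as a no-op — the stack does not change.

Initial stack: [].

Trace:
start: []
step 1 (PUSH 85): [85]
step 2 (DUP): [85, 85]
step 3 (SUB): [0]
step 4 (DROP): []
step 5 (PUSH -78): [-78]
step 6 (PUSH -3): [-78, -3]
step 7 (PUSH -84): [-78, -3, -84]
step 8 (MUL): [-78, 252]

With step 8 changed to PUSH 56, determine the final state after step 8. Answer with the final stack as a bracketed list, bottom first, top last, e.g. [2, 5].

[-78, -3, -84, 56]

(re-executing from step 8 with the substitution; state before step 8: [-78, -3, -84])
step 8 (PUSH 56): [-78, -3, -84, 56]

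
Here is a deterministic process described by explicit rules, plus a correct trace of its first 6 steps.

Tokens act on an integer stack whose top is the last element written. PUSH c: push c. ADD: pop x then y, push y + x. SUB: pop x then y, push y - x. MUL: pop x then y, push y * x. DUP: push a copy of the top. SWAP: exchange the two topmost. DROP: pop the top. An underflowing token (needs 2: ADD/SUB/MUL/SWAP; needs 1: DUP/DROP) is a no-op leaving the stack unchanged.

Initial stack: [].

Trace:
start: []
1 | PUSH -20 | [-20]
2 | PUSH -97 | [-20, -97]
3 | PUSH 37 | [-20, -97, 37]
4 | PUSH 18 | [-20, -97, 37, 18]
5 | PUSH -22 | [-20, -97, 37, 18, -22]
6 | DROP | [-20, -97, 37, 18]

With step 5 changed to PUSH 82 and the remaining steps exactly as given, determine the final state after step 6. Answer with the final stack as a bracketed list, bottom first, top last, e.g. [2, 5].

(re-executing from step 5 with the substitution; state before step 5: [-20, -97, 37, 18])
5 | PUSH 82 | [-20, -97, 37, 18, 82]
6 | DROP | [-20, -97, 37, 18]

[-20, -97, 37, 18]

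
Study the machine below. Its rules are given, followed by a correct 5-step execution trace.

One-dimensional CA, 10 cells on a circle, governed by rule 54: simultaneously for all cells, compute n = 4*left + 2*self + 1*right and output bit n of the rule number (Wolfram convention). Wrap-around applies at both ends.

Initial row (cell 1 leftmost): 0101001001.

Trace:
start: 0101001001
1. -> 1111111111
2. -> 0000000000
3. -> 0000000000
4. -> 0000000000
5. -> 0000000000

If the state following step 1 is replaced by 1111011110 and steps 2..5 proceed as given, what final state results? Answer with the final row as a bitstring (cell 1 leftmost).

state after step 1 := 1111011110
2. -> 0000100001
3. -> 1001110011
4. -> 0110001100
5. -> 1001010010

1001010010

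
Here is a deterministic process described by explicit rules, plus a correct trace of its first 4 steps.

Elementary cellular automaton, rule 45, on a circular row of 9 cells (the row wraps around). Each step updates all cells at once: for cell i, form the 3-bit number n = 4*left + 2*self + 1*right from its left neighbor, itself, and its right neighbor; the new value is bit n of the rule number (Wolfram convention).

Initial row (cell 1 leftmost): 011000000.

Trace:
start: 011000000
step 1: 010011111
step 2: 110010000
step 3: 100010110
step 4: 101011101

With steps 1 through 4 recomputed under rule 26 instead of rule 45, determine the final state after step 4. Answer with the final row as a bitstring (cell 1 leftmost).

(re-executing steps 1..4 under rule 26; state before step 1: 011000000)
step 1: 110100000
step 2: 100010001
step 3: 010101011
step 4: 000000010

000000010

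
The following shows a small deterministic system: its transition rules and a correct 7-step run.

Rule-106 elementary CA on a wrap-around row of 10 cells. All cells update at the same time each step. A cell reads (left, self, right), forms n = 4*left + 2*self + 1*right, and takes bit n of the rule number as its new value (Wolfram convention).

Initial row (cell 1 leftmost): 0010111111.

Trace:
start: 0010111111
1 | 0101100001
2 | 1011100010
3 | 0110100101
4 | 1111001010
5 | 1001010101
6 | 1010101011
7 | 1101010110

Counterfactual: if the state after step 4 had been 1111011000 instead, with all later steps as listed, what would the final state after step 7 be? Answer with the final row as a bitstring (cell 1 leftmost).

state after step 4 := 1111011000
5 | 1001111001
6 | 1011001011
7 | 1111010110

1111010110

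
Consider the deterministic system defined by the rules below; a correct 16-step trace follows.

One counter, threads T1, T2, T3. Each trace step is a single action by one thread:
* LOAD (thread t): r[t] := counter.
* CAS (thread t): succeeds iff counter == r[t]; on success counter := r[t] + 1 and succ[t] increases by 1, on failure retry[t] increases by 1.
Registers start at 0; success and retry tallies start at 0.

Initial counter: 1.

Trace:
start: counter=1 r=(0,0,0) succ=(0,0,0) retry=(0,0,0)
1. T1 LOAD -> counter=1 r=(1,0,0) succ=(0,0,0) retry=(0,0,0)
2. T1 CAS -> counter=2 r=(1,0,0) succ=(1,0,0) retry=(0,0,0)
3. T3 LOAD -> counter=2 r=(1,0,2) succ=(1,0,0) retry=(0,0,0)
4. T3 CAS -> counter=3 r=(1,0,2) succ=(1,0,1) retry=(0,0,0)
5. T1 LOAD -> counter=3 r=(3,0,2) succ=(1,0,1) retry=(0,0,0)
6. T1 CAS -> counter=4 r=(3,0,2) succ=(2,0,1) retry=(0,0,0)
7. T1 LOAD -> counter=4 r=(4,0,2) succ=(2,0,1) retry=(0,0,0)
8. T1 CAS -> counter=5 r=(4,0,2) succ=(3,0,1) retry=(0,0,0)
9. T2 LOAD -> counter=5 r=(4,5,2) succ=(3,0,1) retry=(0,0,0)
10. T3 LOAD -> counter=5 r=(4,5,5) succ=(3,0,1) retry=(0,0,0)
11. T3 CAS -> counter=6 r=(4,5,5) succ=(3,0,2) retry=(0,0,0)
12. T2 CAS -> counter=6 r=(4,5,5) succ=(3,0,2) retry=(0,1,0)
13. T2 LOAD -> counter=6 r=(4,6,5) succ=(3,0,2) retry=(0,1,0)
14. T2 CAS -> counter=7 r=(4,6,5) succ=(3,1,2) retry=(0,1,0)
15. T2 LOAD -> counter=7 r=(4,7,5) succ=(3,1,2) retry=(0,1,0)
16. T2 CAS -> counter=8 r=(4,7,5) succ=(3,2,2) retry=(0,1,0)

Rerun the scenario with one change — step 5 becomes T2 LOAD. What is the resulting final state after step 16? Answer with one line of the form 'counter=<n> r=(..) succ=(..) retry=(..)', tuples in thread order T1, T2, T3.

counter=7 r=(3,6,4) succ=(2,2,2) retry=(1,1,0)

(re-executing from step 5 with the substitution; state before step 5: counter=3 r=(1,0,2) succ=(1,0,1) retry=(0,0,0))
5. T2 LOAD -> counter=3 r=(1,3,2) succ=(1,0,1) retry=(0,0,0)
6. T1 CAS -> counter=3 r=(1,3,2) succ=(1,0,1) retry=(1,0,0)
7. T1 LOAD -> counter=3 r=(3,3,2) succ=(1,0,1) retry=(1,0,0)
8. T1 CAS -> counter=4 r=(3,3,2) succ=(2,0,1) retry=(1,0,0)
9. T2 LOAD -> counter=4 r=(3,4,2) succ=(2,0,1) retry=(1,0,0)
10. T3 LOAD -> counter=4 r=(3,4,4) succ=(2,0,1) retry=(1,0,0)
11. T3 CAS -> counter=5 r=(3,4,4) succ=(2,0,2) retry=(1,0,0)
12. T2 CAS -> counter=5 r=(3,4,4) succ=(2,0,2) retry=(1,1,0)
13. T2 LOAD -> counter=5 r=(3,5,4) succ=(2,0,2) retry=(1,1,0)
14. T2 CAS -> counter=6 r=(3,5,4) succ=(2,1,2) retry=(1,1,0)
15. T2 LOAD -> counter=6 r=(3,6,4) succ=(2,1,2) retry=(1,1,0)
16. T2 CAS -> counter=7 r=(3,6,4) succ=(2,2,2) retry=(1,1,0)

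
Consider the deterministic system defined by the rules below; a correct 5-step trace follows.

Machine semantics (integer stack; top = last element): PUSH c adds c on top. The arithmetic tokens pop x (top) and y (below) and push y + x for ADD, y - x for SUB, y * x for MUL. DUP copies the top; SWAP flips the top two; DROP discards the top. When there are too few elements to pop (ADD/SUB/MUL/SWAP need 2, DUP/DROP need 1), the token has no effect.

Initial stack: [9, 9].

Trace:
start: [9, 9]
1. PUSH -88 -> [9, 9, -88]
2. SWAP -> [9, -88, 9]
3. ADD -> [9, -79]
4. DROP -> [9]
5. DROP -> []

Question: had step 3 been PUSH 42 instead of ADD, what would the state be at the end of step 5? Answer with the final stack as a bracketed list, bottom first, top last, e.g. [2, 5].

(re-executing from step 3 with the substitution; state before step 3: [9, -88, 9])
3. PUSH 42 -> [9, -88, 9, 42]
4. DROP -> [9, -88, 9]
5. DROP -> [9, -88]

[9, -88]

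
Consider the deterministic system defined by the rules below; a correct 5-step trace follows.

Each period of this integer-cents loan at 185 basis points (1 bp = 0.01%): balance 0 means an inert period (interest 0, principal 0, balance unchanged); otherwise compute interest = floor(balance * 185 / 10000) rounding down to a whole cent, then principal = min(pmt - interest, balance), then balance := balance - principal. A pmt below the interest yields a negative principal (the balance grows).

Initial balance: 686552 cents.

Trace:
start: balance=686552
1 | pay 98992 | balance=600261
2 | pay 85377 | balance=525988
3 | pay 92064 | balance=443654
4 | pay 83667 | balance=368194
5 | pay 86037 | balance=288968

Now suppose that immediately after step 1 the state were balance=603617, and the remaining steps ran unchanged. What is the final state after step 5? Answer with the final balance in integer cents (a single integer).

292581

state after step 1 := balance=603617
2 | pay 85377 | balance=529406
3 | pay 92064 | balance=447136
4 | pay 83667 | balance=371741
5 | pay 86037 | balance=292581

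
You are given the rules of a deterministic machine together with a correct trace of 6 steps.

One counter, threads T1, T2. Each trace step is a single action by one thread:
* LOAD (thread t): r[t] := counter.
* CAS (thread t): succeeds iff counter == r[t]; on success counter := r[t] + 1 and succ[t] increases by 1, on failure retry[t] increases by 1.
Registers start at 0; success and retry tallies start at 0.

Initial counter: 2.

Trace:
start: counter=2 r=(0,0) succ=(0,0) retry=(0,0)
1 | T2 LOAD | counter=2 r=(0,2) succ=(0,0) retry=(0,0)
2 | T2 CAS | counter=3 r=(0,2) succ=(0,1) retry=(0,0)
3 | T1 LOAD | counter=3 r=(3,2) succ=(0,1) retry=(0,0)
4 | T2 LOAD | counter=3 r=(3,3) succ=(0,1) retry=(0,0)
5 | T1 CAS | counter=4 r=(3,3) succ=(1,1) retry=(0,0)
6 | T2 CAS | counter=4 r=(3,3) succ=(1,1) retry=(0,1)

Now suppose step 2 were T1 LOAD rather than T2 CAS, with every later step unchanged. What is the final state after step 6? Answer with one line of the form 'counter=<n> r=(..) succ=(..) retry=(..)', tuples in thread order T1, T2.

counter=3 r=(2,2) succ=(1,0) retry=(0,1)

(re-executing from step 2 with the substitution; state before step 2: counter=2 r=(0,2) succ=(0,0) retry=(0,0))
2 | T1 LOAD | counter=2 r=(2,2) succ=(0,0) retry=(0,0)
3 | T1 LOAD | counter=2 r=(2,2) succ=(0,0) retry=(0,0)
4 | T2 LOAD | counter=2 r=(2,2) succ=(0,0) retry=(0,0)
5 | T1 CAS | counter=3 r=(2,2) succ=(1,0) retry=(0,0)
6 | T2 CAS | counter=3 r=(2,2) succ=(1,0) retry=(0,1)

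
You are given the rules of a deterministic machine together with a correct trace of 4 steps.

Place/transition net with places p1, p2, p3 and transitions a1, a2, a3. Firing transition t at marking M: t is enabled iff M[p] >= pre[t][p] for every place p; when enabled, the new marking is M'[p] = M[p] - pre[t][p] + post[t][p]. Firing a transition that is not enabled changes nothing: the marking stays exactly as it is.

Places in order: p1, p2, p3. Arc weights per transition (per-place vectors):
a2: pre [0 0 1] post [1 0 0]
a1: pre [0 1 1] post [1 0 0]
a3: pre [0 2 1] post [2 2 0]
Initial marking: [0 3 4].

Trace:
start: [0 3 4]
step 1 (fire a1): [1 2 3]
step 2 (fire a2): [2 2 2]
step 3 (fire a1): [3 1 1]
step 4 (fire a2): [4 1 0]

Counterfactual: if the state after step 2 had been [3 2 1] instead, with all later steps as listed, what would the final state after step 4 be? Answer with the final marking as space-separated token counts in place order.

state after step 2 := [3 2 1]
step 3 (fire a1): [4 1 0]
step 4 (fire a2): [4 1 0]

4 1 0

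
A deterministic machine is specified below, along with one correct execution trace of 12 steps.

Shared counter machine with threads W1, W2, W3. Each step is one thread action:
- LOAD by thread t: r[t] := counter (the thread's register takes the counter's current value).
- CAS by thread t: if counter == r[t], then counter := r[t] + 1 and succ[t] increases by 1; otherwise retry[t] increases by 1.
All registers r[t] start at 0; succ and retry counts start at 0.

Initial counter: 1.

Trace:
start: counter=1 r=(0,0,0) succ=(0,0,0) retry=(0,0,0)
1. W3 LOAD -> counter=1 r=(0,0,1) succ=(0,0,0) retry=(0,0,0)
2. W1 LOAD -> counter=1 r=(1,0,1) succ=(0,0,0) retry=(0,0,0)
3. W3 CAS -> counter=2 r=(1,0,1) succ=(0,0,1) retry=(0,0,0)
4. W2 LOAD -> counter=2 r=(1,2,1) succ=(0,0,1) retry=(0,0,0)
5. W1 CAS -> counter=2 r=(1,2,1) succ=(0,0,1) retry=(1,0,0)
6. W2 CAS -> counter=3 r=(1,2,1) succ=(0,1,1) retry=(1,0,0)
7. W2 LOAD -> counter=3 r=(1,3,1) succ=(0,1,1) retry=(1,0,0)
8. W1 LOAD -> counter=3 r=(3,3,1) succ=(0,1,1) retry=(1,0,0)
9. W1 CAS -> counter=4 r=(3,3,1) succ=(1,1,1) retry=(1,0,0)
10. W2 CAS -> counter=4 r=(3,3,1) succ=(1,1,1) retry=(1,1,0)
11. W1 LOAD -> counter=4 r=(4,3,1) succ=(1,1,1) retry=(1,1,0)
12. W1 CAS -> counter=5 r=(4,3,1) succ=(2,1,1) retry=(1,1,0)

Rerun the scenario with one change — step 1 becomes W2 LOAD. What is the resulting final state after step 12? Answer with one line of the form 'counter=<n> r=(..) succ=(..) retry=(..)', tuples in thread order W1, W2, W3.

(re-executing from step 1 with the substitution; state before step 1: counter=1 r=(0,0,0) succ=(0,0,0) retry=(0,0,0))
1. W2 LOAD -> counter=1 r=(0,1,0) succ=(0,0,0) retry=(0,0,0)
2. W1 LOAD -> counter=1 r=(1,1,0) succ=(0,0,0) retry=(0,0,0)
3. W3 CAS -> counter=1 r=(1,1,0) succ=(0,0,0) retry=(0,0,1)
4. W2 LOAD -> counter=1 r=(1,1,0) succ=(0,0,0) retry=(0,0,1)
5. W1 CAS -> counter=2 r=(1,1,0) succ=(1,0,0) retry=(0,0,1)
6. W2 CAS -> counter=2 r=(1,1,0) succ=(1,0,0) retry=(0,1,1)
7. W2 LOAD -> counter=2 r=(1,2,0) succ=(1,0,0) retry=(0,1,1)
8. W1 LOAD -> counter=2 r=(2,2,0) succ=(1,0,0) retry=(0,1,1)
9. W1 CAS -> counter=3 r=(2,2,0) succ=(2,0,0) retry=(0,1,1)
10. W2 CAS -> counter=3 r=(2,2,0) succ=(2,0,0) retry=(0,2,1)
11. W1 LOAD -> counter=3 r=(3,2,0) succ=(2,0,0) retry=(0,2,1)
12. W1 CAS -> counter=4 r=(3,2,0) succ=(3,0,0) retry=(0,2,1)

counter=4 r=(3,2,0) succ=(3,0,0) retry=(0,2,1)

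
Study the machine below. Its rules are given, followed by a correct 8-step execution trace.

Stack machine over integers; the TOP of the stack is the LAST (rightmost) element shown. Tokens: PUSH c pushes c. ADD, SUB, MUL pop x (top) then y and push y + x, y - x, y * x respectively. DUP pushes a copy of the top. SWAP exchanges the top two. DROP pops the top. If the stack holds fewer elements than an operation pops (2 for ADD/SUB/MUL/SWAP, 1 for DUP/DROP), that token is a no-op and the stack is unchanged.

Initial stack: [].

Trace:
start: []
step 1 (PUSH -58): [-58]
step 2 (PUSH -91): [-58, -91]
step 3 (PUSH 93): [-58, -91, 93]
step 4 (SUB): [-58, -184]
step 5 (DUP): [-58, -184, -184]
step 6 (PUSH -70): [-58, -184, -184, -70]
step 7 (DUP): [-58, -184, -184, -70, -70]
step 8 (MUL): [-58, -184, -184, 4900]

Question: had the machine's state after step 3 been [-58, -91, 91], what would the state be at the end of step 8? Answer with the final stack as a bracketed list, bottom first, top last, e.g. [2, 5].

[-58, -182, -182, 4900]

state after step 3 := [-58, -91, 91]
step 4 (SUB): [-58, -182]
step 5 (DUP): [-58, -182, -182]
step 6 (PUSH -70): [-58, -182, -182, -70]
step 7 (DUP): [-58, -182, -182, -70, -70]
step 8 (MUL): [-58, -182, -182, 4900]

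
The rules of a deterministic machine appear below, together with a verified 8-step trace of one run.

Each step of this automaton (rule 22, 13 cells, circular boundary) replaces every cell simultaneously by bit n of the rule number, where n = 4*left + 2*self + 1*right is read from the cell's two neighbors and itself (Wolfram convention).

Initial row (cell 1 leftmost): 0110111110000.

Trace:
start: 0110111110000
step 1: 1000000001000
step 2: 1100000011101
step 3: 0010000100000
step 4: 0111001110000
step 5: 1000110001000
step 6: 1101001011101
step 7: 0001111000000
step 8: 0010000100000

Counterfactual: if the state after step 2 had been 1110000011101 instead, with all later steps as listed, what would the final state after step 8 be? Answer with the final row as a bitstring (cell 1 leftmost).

1011101110100

state after step 2 := 1110000011101
step 3: 0001000100000
step 4: 0011101110000
step 5: 0100000001000
step 6: 1110000011100
step 7: 0001000100011
step 8: 1011101110100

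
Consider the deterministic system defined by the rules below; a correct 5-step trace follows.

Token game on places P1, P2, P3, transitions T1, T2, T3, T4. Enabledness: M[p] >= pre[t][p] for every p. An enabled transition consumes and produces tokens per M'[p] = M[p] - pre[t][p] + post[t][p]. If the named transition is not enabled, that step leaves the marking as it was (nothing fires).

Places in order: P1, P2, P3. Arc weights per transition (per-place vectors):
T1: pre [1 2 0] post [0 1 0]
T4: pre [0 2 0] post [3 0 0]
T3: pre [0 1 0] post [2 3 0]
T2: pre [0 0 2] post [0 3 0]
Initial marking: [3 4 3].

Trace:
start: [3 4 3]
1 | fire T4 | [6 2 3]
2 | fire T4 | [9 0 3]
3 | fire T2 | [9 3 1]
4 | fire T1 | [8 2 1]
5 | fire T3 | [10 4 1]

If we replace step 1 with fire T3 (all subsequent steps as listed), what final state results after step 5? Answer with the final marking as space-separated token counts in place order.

9 8 1

(re-executing from step 1 with the substitution; state before step 1: [3 4 3])
1 | fire T3 | [5 6 3]
2 | fire T4 | [8 4 3]
3 | fire T2 | [8 7 1]
4 | fire T1 | [7 6 1]
5 | fire T3 | [9 8 1]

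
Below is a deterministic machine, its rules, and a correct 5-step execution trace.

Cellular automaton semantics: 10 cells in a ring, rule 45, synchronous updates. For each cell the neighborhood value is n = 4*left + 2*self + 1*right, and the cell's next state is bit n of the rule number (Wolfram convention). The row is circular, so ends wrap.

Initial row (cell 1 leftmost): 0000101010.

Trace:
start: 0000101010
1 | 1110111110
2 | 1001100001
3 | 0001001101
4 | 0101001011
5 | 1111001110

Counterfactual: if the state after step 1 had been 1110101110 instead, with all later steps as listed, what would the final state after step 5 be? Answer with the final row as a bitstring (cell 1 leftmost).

state after step 1 := 1110101110
2 | 1001111001
3 | 0001000001
4 | 0101011101
5 | 1111110011

1111110011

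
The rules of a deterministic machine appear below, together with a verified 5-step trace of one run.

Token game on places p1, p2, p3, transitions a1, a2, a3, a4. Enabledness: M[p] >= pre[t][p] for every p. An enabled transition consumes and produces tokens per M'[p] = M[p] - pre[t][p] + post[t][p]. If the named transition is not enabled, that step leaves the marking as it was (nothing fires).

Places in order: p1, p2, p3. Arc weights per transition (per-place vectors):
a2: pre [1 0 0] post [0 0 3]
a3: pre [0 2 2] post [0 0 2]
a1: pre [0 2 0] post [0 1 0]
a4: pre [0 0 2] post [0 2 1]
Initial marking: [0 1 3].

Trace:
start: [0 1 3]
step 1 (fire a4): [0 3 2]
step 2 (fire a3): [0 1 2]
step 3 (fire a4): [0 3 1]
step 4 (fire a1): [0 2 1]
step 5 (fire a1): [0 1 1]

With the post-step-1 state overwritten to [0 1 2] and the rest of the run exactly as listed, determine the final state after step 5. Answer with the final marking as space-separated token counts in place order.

0 1 1

state after step 1 := [0 1 2]
step 2 (fire a3): [0 1 2]
step 3 (fire a4): [0 3 1]
step 4 (fire a1): [0 2 1]
step 5 (fire a1): [0 1 1]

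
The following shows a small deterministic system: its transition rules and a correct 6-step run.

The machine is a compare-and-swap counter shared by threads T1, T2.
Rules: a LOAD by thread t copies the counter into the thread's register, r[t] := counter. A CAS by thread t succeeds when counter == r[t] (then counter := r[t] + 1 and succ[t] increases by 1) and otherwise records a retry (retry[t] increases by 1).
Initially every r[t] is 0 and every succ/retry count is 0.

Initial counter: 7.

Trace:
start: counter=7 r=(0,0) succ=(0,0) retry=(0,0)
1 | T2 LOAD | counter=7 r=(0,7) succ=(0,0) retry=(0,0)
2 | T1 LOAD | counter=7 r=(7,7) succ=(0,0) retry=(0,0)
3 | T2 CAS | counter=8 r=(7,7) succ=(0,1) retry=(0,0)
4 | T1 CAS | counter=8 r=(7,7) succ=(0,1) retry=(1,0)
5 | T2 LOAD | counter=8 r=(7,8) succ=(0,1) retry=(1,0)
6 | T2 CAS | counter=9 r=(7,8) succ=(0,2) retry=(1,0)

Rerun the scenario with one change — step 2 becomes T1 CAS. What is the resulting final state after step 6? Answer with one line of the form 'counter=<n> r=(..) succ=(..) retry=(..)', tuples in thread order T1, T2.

(re-executing from step 2 with the substitution; state before step 2: counter=7 r=(0,7) succ=(0,0) retry=(0,0))
2 | T1 CAS | counter=7 r=(0,7) succ=(0,0) retry=(1,0)
3 | T2 CAS | counter=8 r=(0,7) succ=(0,1) retry=(1,0)
4 | T1 CAS | counter=8 r=(0,7) succ=(0,1) retry=(2,0)
5 | T2 LOAD | counter=8 r=(0,8) succ=(0,1) retry=(2,0)
6 | T2 CAS | counter=9 r=(0,8) succ=(0,2) retry=(2,0)

counter=9 r=(0,8) succ=(0,2) retry=(2,0)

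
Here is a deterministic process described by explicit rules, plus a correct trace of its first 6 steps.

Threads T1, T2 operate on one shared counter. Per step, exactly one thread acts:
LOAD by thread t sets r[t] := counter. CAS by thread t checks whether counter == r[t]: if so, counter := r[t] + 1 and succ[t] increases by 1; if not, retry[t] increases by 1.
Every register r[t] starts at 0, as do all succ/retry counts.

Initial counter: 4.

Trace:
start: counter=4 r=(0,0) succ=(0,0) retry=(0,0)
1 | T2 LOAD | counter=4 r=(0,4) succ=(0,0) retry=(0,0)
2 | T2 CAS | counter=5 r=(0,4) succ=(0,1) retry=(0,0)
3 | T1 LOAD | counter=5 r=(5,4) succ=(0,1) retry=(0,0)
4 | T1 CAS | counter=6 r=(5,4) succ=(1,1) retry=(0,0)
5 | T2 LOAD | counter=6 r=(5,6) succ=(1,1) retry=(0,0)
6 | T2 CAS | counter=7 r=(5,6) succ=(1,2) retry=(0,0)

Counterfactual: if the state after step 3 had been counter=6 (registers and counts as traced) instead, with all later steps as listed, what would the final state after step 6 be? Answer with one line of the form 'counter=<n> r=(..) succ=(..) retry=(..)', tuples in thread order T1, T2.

counter=7 r=(5,6) succ=(0,2) retry=(1,0)

state after step 3 := counter=6 r=(5,4) succ=(0,1) retry=(0,0)
4 | T1 CAS | counter=6 r=(5,4) succ=(0,1) retry=(1,0)
5 | T2 LOAD | counter=6 r=(5,6) succ=(0,1) retry=(1,0)
6 | T2 CAS | counter=7 r=(5,6) succ=(0,2) retry=(1,0)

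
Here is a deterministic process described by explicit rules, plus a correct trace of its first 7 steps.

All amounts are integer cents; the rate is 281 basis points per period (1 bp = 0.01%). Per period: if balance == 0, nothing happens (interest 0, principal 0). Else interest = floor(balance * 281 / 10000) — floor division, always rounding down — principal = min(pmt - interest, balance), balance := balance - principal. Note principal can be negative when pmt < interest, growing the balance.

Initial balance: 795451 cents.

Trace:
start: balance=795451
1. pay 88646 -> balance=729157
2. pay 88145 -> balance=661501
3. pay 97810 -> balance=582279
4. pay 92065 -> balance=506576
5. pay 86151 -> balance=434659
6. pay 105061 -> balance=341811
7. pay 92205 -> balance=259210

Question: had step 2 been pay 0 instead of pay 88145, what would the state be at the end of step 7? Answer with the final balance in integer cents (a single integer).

360456

(re-executing from step 2 with the substitution; state before step 2: balance=729157)
2. pay 0 -> balance=749646
3. pay 97810 -> balance=672901
4. pay 92065 -> balance=599744
5. pay 86151 -> balance=530445
6. pay 105061 -> balance=440289
7. pay 92205 -> balance=360456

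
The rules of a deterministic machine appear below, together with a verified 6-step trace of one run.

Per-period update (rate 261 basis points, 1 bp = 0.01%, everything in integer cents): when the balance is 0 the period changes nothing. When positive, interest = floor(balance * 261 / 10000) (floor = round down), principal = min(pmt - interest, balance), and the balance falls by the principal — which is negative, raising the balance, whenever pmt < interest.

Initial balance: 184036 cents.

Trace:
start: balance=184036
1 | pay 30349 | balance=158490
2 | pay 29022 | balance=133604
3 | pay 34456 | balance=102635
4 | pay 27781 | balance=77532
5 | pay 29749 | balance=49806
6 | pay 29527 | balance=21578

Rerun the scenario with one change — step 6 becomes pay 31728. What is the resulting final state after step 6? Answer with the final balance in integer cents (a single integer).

(re-executing from step 6 with the substitution; state before step 6: balance=49806)
6 | pay 31728 | balance=19377

19377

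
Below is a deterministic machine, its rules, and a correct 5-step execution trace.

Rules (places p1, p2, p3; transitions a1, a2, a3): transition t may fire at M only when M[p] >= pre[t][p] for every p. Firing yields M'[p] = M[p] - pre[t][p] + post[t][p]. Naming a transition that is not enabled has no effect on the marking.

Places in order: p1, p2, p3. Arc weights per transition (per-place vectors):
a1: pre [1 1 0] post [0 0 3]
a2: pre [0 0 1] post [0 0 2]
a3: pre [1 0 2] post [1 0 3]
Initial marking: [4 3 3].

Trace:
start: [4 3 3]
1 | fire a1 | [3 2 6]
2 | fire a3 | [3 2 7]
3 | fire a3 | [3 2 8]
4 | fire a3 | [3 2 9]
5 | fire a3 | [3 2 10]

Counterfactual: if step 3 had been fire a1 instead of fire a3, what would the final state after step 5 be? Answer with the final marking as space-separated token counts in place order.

(re-executing from step 3 with the substitution; state before step 3: [3 2 7])
3 | fire a1 | [2 1 10]
4 | fire a3 | [2 1 11]
5 | fire a3 | [2 1 12]

2 1 12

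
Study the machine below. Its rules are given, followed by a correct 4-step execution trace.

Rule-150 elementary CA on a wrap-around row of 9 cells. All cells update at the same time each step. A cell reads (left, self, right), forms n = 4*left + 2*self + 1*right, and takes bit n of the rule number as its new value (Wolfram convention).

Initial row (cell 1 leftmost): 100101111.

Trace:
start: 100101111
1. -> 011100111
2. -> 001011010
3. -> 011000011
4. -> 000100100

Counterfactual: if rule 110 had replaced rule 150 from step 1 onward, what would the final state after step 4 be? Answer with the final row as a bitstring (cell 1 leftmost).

011111111

(re-executing steps 1..4 under rule 110; state before step 1: 100101111)
1. -> 101111000
2. -> 111001001
3. -> 001011011
4. -> 011111111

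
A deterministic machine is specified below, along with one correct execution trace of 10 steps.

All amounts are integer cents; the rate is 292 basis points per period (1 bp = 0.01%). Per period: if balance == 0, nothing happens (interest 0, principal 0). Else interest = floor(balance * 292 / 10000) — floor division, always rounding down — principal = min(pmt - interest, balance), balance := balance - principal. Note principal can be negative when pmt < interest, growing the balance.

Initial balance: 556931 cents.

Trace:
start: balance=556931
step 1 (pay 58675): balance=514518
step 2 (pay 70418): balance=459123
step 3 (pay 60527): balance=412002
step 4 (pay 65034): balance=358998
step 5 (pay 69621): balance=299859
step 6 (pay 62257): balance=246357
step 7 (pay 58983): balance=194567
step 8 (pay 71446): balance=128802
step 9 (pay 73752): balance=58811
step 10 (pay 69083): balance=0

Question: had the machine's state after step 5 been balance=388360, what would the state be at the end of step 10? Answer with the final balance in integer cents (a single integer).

93644

state after step 5 := balance=388360
step 6 (pay 62257): balance=337443
step 7 (pay 58983): balance=288313
step 8 (pay 71446): balance=225285
step 9 (pay 73752): balance=158111
step 10 (pay 69083): balance=93644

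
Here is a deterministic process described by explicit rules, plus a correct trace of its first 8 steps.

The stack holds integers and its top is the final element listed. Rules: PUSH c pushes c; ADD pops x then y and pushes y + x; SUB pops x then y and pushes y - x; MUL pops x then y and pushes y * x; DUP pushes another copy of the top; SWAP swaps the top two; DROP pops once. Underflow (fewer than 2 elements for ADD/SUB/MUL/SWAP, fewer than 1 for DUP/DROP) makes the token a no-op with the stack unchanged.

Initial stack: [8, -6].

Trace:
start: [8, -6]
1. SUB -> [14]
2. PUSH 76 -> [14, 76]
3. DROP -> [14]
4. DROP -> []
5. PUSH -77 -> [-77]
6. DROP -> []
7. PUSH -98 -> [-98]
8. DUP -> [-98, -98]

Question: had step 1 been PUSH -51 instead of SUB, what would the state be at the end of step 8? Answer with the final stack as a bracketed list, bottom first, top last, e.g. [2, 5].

[8, -6, -98, -98]

(re-executing from step 1 with the substitution; state before step 1: [8, -6])
1. PUSH -51 -> [8, -6, -51]
2. PUSH 76 -> [8, -6, -51, 76]
3. DROP -> [8, -6, -51]
4. DROP -> [8, -6]
5. PUSH -77 -> [8, -6, -77]
6. DROP -> [8, -6]
7. PUSH -98 -> [8, -6, -98]
8. DUP -> [8, -6, -98, -98]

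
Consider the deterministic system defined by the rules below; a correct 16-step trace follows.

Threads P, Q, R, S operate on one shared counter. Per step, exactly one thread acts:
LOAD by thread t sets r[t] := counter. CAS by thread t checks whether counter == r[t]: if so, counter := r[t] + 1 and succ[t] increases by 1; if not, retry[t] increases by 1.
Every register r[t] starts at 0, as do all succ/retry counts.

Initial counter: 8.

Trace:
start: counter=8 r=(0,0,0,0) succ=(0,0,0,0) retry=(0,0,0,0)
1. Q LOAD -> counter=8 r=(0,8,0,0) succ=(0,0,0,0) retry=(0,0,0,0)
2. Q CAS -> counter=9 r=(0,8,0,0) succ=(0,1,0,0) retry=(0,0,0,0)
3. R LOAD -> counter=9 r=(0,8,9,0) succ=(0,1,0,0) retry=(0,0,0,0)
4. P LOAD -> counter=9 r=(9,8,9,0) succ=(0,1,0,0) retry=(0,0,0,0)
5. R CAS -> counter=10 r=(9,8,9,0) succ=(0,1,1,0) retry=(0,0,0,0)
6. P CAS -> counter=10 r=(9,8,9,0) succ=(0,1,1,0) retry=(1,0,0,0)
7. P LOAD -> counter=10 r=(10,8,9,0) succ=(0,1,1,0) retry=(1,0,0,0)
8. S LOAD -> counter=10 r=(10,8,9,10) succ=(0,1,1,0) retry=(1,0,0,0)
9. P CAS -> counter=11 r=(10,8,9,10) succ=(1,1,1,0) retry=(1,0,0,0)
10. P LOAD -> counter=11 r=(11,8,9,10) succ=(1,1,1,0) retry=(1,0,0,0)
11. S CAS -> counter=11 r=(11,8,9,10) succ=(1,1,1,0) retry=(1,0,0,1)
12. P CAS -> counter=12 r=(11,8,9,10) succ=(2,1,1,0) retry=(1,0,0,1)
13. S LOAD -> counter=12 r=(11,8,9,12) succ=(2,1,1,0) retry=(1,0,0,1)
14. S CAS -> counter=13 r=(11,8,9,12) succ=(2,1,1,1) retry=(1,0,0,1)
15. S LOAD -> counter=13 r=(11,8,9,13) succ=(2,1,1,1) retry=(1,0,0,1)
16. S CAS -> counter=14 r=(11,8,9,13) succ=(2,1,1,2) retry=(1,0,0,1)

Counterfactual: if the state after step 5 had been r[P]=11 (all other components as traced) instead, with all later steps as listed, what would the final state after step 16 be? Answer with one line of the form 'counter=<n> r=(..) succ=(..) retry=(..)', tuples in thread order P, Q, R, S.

state after step 5 := counter=10 r=(11,8,9,0) succ=(0,1,1,0) retry=(0,0,0,0)
6. P CAS -> counter=10 r=(11,8,9,0) succ=(0,1,1,0) retry=(1,0,0,0)
7. P LOAD -> counter=10 r=(10,8,9,0) succ=(0,1,1,0) retry=(1,0,0,0)
8. S LOAD -> counter=10 r=(10,8,9,10) succ=(0,1,1,0) retry=(1,0,0,0)
9. P CAS -> counter=11 r=(10,8,9,10) succ=(1,1,1,0) retry=(1,0,0,0)
10. P LOAD -> counter=11 r=(11,8,9,10) succ=(1,1,1,0) retry=(1,0,0,0)
11. S CAS -> counter=11 r=(11,8,9,10) succ=(1,1,1,0) retry=(1,0,0,1)
12. P CAS -> counter=12 r=(11,8,9,10) succ=(2,1,1,0) retry=(1,0,0,1)
13. S LOAD -> counter=12 r=(11,8,9,12) succ=(2,1,1,0) retry=(1,0,0,1)
14. S CAS -> counter=13 r=(11,8,9,12) succ=(2,1,1,1) retry=(1,0,0,1)
15. S LOAD -> counter=13 r=(11,8,9,13) succ=(2,1,1,1) retry=(1,0,0,1)
16. S CAS -> counter=14 r=(11,8,9,13) succ=(2,1,1,2) retry=(1,0,0,1)

counter=14 r=(11,8,9,13) succ=(2,1,1,2) retry=(1,0,0,1)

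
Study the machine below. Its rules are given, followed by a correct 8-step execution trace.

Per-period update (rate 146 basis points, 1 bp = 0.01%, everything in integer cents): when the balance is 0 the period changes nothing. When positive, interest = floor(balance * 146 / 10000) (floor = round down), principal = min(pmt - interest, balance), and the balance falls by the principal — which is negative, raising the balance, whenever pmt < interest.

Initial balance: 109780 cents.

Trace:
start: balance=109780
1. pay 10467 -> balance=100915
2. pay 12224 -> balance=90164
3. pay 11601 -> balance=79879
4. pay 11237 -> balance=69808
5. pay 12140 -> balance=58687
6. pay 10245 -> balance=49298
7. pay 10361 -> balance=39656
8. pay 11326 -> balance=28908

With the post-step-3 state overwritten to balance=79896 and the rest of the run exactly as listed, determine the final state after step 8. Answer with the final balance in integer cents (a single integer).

state after step 3 := balance=79896
4. pay 11237 -> balance=69825
5. pay 12140 -> balance=58704
6. pay 10245 -> balance=49316
7. pay 10361 -> balance=39675
8. pay 11326 -> balance=28928

28928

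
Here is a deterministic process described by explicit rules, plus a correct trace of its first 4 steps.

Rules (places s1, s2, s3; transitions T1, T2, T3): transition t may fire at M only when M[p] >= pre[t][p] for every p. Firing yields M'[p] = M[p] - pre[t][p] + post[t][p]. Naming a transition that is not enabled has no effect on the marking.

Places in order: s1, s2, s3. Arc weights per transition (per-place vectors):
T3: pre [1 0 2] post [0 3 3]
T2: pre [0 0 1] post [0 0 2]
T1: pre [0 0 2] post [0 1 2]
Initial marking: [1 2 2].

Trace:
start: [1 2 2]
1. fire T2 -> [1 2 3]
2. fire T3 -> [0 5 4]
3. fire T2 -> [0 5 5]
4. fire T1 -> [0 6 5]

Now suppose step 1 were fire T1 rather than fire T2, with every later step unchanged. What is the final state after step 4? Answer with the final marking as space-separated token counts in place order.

0 7 4

(re-executing from step 1 with the substitution; state before step 1: [1 2 2])
1. fire T1 -> [1 3 2]
2. fire T3 -> [0 6 3]
3. fire T2 -> [0 6 4]
4. fire T1 -> [0 7 4]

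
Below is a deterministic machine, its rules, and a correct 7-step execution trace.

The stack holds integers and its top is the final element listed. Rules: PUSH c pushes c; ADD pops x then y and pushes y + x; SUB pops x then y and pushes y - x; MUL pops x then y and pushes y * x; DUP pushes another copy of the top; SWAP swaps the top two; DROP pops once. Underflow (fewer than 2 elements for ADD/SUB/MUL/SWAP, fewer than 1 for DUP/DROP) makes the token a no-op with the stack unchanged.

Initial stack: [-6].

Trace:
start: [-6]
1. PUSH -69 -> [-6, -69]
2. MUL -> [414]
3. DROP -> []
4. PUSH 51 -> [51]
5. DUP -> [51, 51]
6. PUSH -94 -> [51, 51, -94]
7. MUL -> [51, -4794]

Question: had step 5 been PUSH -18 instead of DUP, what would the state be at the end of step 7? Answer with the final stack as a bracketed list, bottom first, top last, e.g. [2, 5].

(re-executing from step 5 with the substitution; state before step 5: [51])
5. PUSH -18 -> [51, -18]
6. PUSH -94 -> [51, -18, -94]
7. MUL -> [51, 1692]

[51, 1692]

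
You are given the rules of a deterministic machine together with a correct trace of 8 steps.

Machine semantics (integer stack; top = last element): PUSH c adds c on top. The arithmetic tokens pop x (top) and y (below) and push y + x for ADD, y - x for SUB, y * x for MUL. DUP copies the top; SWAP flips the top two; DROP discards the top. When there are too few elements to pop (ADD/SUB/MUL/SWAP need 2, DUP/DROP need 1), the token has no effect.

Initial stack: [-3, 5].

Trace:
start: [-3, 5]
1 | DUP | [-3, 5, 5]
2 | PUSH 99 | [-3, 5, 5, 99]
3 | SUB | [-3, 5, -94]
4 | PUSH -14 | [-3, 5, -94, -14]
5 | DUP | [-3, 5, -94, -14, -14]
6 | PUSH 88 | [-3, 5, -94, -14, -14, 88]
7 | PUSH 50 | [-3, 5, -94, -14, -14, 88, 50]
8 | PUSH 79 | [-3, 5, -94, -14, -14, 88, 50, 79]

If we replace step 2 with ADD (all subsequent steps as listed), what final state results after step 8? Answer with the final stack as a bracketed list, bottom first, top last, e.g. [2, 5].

[-13, -14, -14, 88, 50, 79]

(re-executing from step 2 with the substitution; state before step 2: [-3, 5, 5])
2 | ADD | [-3, 10]
3 | SUB | [-13]
4 | PUSH -14 | [-13, -14]
5 | DUP | [-13, -14, -14]
6 | PUSH 88 | [-13, -14, -14, 88]
7 | PUSH 50 | [-13, -14, -14, 88, 50]
8 | PUSH 79 | [-13, -14, -14, 88, 50, 79]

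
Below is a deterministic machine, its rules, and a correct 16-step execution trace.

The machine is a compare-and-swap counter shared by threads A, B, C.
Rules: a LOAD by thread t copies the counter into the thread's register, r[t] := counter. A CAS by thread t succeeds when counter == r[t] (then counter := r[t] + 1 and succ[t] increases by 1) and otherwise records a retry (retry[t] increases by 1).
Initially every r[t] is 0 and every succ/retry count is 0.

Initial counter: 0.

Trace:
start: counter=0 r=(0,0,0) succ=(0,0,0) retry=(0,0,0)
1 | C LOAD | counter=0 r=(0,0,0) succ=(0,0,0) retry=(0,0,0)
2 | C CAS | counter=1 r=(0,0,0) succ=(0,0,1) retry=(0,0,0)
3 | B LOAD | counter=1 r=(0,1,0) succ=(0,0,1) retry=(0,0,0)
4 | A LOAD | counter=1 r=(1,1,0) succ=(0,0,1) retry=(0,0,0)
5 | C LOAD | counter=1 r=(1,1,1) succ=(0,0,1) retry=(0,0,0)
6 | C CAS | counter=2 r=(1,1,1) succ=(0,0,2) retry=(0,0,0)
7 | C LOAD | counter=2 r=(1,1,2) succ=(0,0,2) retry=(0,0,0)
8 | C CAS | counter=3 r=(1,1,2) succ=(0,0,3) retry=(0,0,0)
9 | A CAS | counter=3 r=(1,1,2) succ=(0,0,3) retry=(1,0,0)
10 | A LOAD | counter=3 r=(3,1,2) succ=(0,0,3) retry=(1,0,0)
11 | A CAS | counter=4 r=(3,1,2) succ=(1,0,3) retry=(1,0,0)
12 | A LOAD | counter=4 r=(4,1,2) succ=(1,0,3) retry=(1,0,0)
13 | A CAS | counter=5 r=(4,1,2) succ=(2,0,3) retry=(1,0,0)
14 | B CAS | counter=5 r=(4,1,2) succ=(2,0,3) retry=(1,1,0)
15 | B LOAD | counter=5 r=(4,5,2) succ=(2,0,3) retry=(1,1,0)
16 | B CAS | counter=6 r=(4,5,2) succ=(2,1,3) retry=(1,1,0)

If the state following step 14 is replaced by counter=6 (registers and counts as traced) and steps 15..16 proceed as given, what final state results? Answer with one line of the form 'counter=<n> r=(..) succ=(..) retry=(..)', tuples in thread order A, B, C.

state after step 14 := counter=6 r=(4,1,2) succ=(2,0,3) retry=(1,1,0)
15 | B LOAD | counter=6 r=(4,6,2) succ=(2,0,3) retry=(1,1,0)
16 | B CAS | counter=7 r=(4,6,2) succ=(2,1,3) retry=(1,1,0)

counter=7 r=(4,6,2) succ=(2,1,3) retry=(1,1,0)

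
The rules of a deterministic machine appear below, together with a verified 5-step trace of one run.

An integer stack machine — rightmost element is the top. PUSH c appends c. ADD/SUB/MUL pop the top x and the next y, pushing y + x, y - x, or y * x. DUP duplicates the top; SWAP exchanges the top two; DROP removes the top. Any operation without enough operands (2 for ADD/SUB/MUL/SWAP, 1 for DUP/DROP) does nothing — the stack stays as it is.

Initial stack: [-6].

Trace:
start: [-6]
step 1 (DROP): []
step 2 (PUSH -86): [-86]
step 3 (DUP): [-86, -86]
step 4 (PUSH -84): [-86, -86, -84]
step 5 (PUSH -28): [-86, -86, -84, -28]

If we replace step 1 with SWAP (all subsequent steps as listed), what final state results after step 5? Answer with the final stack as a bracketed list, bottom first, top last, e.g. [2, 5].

[-6, -86, -86, -84, -28]

(re-executing from step 1 with the substitution; state before step 1: [-6])
step 1 (SWAP): [-6]
step 2 (PUSH -86): [-6, -86]
step 3 (DUP): [-6, -86, -86]
step 4 (PUSH -84): [-6, -86, -86, -84]
step 5 (PUSH -28): [-6, -86, -86, -84, -28]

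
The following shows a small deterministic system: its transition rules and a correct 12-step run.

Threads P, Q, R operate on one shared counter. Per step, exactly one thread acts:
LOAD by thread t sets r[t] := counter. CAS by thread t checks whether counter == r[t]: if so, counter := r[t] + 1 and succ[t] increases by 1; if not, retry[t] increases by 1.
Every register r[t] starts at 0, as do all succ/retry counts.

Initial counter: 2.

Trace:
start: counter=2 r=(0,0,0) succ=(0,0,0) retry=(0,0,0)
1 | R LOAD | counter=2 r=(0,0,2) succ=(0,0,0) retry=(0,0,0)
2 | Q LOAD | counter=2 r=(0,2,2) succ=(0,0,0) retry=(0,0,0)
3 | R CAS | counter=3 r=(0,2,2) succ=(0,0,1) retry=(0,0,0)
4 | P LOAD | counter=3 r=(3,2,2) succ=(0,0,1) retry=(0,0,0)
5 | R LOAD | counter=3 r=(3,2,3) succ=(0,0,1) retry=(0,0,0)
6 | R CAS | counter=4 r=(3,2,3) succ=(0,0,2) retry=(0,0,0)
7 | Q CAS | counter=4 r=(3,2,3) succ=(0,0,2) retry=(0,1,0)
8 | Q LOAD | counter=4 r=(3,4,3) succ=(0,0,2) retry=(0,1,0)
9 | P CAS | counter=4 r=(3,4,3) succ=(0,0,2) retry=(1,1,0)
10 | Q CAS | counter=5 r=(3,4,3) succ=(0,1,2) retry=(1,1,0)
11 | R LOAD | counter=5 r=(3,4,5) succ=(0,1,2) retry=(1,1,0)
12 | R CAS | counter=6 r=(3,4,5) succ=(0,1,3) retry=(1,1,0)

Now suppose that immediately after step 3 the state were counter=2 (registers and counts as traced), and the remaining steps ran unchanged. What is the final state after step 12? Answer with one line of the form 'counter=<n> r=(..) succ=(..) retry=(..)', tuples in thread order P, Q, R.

counter=5 r=(2,3,4) succ=(0,1,3) retry=(1,1,0)

state after step 3 := counter=2 r=(0,2,2) succ=(0,0,1) retry=(0,0,0)
4 | P LOAD | counter=2 r=(2,2,2) succ=(0,0,1) retry=(0,0,0)
5 | R LOAD | counter=2 r=(2,2,2) succ=(0,0,1) retry=(0,0,0)
6 | R CAS | counter=3 r=(2,2,2) succ=(0,0,2) retry=(0,0,0)
7 | Q CAS | counter=3 r=(2,2,2) succ=(0,0,2) retry=(0,1,0)
8 | Q LOAD | counter=3 r=(2,3,2) succ=(0,0,2) retry=(0,1,0)
9 | P CAS | counter=3 r=(2,3,2) succ=(0,0,2) retry=(1,1,0)
10 | Q CAS | counter=4 r=(2,3,2) succ=(0,1,2) retry=(1,1,0)
11 | R LOAD | counter=4 r=(2,3,4) succ=(0,1,2) retry=(1,1,0)
12 | R CAS | counter=5 r=(2,3,4) succ=(0,1,3) retry=(1,1,0)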